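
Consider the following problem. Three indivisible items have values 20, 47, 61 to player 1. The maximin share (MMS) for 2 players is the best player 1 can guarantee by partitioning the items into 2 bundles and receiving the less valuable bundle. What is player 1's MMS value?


Step 1: Item values = 20, 47, 61
Step 2: Enumerate all 2-bundle partitions and take the smaller bundle:
  Partition 1: {20} vs {47,61} -> bundles 20, 108; min = 20
  Partition 2: {47} vs {20,61} -> bundles 47, 81; min = 47
  Partition 3: {61} vs {20,47} -> bundles 61, 67; min = 61
Step 3: MMS = max(20, 47, 61) = 61

61


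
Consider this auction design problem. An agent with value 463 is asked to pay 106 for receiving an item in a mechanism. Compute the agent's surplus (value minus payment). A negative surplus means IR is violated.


Step 1: Surplus = value - payment = 463 - 106 = 357
Step 2: IR is satisfied (surplus >= 0)

357


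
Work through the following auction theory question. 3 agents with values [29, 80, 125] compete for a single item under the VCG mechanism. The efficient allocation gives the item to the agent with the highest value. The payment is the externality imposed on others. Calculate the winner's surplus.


Step 1: The winner is the agent with the highest value: agent 2 with value 125
Step 2: Values of other agents: [29, 80]
Step 3: VCG payment = max of others' values = 80
Step 4: Surplus = 125 - 80 = 45

45


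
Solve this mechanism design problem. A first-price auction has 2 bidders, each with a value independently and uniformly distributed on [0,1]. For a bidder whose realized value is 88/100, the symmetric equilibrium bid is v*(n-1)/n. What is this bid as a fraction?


Step 1: The symmetric BNE bidding function is b(v) = v * (n-1) / n
Step 2: Substitute v = 22/25 and n = 2
Step 3: b = 22/25 * 1/2
Step 4: b = 11/25

11/25


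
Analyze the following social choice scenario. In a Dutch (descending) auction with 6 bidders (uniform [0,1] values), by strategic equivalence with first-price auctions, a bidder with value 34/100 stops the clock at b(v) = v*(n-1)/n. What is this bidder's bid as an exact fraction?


Step 1: Dutch auctions are strategically equivalent to first-price auctions
Step 2: The equilibrium bid is b(v) = v*(n-1)/n
Step 3: b = 17/50 * 5/6
Step 4: b = 17/60

17/60


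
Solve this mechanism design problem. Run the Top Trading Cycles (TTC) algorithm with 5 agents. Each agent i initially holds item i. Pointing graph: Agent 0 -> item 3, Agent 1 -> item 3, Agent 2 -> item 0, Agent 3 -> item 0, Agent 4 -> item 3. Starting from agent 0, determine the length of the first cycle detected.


Step 1: Trace the pointer graph from agent 0: 0 -> 3 -> 0
Step 2: A cycle is detected when we revisit agent 0
Step 3: The cycle is: 0 -> 3 -> 0
Step 4: Cycle length = 2

2


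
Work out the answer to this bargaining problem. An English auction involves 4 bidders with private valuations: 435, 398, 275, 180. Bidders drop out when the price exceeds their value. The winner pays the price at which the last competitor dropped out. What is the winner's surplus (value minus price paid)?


Step 1: Identify the highest value: 435
Step 2: Identify the second-highest value: 398
Step 3: The final price = second-highest value = 398
Step 4: Surplus = 435 - 398 = 37

37


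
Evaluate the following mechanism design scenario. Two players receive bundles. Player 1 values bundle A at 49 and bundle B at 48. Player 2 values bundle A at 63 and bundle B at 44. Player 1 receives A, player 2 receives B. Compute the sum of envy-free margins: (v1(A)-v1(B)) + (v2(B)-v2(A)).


Step 1: Player 1's margin = v1(A) - v1(B) = 49 - 48 = 1
Step 2: Player 2's margin = v2(B) - v2(A) = 44 - 63 = -19
Step 3: Total margin = 1 + -19 = -18

-18


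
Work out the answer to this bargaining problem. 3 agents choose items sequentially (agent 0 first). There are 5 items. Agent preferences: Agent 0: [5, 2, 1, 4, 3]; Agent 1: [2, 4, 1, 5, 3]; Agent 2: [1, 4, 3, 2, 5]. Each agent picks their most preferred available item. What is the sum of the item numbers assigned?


Step 1: Agent 0 picks item 5
Step 2: Agent 1 picks item 2
Step 3: Agent 2 picks item 1
Step 4: Sum = 5 + 2 + 1 = 8

8


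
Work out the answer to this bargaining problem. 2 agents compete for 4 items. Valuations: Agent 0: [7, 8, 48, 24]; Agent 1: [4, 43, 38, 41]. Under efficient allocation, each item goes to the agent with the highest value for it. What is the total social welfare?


Step 1: For each item, find the maximum value among all agents.
Step 2: Item 0 -> Agent 0 (value 7)
Step 3: Item 1 -> Agent 1 (value 43)
Step 4: Item 2 -> Agent 0 (value 48)
Step 5: Item 3 -> Agent 1 (value 41)
Step 6: Total welfare = 7 + 43 + 48 + 41 = 139

139


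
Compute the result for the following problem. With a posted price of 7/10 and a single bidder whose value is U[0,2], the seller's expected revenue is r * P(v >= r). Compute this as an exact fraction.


Step 1: Posted price r = 7/10, value support [0,2]
Step 2: P(v >= r) = (2 - 7/10)/2 = 13/20
Step 3: Expected revenue = r * P(v >= r) = 7/10 * 13/20
Step 4: Revenue = 91/200

91/200


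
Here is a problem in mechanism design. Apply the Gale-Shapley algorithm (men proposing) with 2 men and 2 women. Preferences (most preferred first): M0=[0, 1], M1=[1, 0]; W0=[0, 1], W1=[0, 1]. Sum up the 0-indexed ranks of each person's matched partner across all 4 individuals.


Step 1: Run Gale-Shapley (men propose, women hold best offer):
  M0 proposes to W0; she accepts
  M1 proposes to W1; she accepts
Step 2: Final matching: W0-M0, W1-M1
Step 3: 0-indexed ranks (man's rank of his match, then woman's): 0 + 0 + 0 + 1
Step 4: Total rank sum = 1

1


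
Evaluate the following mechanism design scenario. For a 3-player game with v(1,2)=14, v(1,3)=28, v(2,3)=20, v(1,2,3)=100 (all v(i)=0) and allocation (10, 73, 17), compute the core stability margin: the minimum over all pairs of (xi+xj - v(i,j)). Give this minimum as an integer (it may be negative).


Step 1: Slack for coalition (1,2): x1+x2 - v12 = 83 - 14 = 69
Step 2: Slack for coalition (1,3): x1+x3 - v13 = 27 - 28 = -1
Step 3: Slack for coalition (2,3): x2+x3 - v23 = 90 - 20 = 70
Step 4: Minimum slack = min(69, -1, 70) = -1, attained by (1,3); coalition (1,3) can block (slack < 0), so the allocation is not in the core

-1


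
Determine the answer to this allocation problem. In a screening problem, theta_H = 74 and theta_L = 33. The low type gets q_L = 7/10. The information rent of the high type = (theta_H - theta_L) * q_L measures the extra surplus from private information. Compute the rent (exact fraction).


Step 1: theta_H - theta_L = 74 - 33 = 41
Step 2: Information rent = (theta_H - theta_L) * q_L
Step 3: = 41 * 7/10
Step 4: = 287/10

287/10


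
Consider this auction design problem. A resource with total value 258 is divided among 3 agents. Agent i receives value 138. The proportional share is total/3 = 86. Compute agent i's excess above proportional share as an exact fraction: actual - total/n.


Step 1: Proportional share = 258/3 = 86
Step 2: Agent's actual allocation = 138
Step 3: Excess = 138 - 86 = 52

52


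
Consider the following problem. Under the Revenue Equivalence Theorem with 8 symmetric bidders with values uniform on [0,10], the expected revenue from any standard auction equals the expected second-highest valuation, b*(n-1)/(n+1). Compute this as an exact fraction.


Step 1: By Revenue Equivalence, expected revenue = b*(n-1)/(n+1)
Step 2: Substituting n = 8, b = 10
Step 3: Revenue = 10*(8-1)/(8+1) = 10*7/9
Step 4: Revenue = 70/9

70/9


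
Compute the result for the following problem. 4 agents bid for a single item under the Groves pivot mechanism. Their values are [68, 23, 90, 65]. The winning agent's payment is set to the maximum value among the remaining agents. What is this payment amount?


Step 1: The efficient winner is agent 2 with value 90
Step 2: Other agents' values: [68, 23, 65]
Step 3: Pivot payment = max(others) = 68
Step 4: The winner pays 68

68


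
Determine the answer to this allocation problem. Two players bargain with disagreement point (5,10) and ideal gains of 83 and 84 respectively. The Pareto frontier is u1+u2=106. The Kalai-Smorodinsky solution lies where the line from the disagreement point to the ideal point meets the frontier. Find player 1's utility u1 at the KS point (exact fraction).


Step 1: At the KS point, (u1-d1)/r1 = (u2-d2)/r2 = t and u1+u2 = 106
Step 2: u1 = d1 + r1*t and u2 = d2 + r2*t, so (d1 + r1*t) + (d2 + r2*t) = 106
Step 3: t = (106 - 5 - 10)/(83 + 84) = 91/167
Step 4: u1 = d1 + r1*t = 5 + 83 * 91/167 = 8388/167
Step 5: (Check: u2 = d2 + r2*t = 9314/167; u1+u2 = 8388/167 + 9314/167 = 106, on the frontier.)

8388/167


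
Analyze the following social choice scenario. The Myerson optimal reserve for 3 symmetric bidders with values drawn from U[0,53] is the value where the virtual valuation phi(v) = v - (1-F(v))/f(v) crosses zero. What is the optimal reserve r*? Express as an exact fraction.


Step 1: For U[0,53], F(v) = v/53 and f(v) = 1/53
Step 2: phi(v) = v - (1 - v/53)/(1/53) = v - (53 - v) = 2v - 53
Step 3: Set phi(r*) = 0: 2r* - 53 = 0
Step 4: r* = 53/2 (the number of bidders n = 3 does not enter)

53/2


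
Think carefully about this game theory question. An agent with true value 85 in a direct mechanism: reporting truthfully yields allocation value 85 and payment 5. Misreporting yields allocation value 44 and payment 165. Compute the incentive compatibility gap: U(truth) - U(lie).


Step 1: U(truth) = value - payment = 85 - 5 = 80
Step 2: U(lie) = allocation - payment = 44 - 165 = -121
Step 3: IC gap = 80 - (-121) = 201

201


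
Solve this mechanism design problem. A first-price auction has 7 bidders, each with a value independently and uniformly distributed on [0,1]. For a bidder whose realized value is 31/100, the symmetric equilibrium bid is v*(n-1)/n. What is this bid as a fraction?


Step 1: The symmetric BNE bidding function is b(v) = v * (n-1) / n
Step 2: Substitute v = 31/100 and n = 7
Step 3: b = 31/100 * 6/7
Step 4: b = 93/350

93/350


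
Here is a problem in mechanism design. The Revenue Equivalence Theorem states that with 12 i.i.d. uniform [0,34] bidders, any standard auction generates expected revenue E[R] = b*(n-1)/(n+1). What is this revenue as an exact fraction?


Step 1: By Revenue Equivalence, expected revenue = b*(n-1)/(n+1)
Step 2: Substituting n = 12, b = 34
Step 3: Revenue = 34*(12-1)/(12+1) = 34*11/13
Step 4: Revenue = 374/13

374/13


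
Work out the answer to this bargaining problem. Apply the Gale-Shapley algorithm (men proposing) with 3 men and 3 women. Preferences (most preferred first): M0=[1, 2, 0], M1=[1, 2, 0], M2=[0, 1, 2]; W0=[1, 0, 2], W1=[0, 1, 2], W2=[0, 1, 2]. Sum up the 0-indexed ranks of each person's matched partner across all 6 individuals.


Step 1: Run Gale-Shapley (men propose, women hold best offer):
  M0 proposes to W1; she accepts
  M1 proposes to W1; rejected
  M1 proposes to W2; she accepts
  M2 proposes to W0; she accepts
Step 2: Final matching: W0-M2, W1-M0, W2-M1
Step 3: 0-indexed ranks (man's rank of his match, then woman's): 0 + 2 + 0 + 0 + 1 + 1
Step 4: Total rank sum = 4

4


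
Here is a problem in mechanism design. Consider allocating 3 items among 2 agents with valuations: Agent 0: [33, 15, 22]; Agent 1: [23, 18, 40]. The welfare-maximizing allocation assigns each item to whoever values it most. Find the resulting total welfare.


Step 1: For each item, find the maximum value among all agents.
Step 2: Item 0 -> Agent 0 (value 33)
Step 3: Item 1 -> Agent 1 (value 18)
Step 4: Item 2 -> Agent 1 (value 40)
Step 5: Total welfare = 33 + 18 + 40 = 91

91


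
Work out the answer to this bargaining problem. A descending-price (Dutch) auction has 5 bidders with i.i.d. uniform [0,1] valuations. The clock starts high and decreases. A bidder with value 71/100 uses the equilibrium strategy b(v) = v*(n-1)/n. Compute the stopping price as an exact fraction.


Step 1: Dutch auctions are strategically equivalent to first-price auctions
Step 2: The equilibrium bid is b(v) = v*(n-1)/n
Step 3: b = 71/100 * 4/5
Step 4: b = 71/125

71/125


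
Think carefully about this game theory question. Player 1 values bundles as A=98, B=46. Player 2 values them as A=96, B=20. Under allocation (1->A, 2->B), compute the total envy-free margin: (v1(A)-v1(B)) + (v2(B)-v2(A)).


Step 1: Player 1's margin = v1(A) - v1(B) = 98 - 46 = 52
Step 2: Player 2's margin = v2(B) - v2(A) = 20 - 96 = -76
Step 3: Total margin = 52 + -76 = -24

-24


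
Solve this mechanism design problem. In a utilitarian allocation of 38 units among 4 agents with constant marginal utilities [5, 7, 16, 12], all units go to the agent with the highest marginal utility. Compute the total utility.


Step 1: The marginal utilities are [5, 7, 16, 12]
Step 2: The highest marginal utility is 16
Step 3: All 38 units go to that agent
Step 4: Total utility = 16 * 38 = 608

608


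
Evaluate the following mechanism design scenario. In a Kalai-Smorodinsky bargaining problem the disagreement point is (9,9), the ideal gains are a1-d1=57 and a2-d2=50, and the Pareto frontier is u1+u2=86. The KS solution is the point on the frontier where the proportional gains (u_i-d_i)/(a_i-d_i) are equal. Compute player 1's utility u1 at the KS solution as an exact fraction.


Step 1: At the KS point, (u1-d1)/r1 = (u2-d2)/r2 = t and u1+u2 = 86
Step 2: u1 = d1 + r1*t and u2 = d2 + r2*t, so (d1 + r1*t) + (d2 + r2*t) = 86
Step 3: t = (86 - 9 - 9)/(57 + 50) = 68/107
Step 4: u1 = d1 + r1*t = 9 + 57 * 68/107 = 4839/107
Step 5: (Check: u2 = d2 + r2*t = 4363/107; u1+u2 = 4839/107 + 4363/107 = 86, on the frontier.)

4839/107


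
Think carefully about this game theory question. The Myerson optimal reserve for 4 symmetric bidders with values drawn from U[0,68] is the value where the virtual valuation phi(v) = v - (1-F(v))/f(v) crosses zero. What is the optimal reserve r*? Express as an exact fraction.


Step 1: For U[0,68], F(v) = v/68 and f(v) = 1/68
Step 2: phi(v) = v - (1 - v/68)/(1/68) = v - (68 - v) = 2v - 68
Step 3: Set phi(r*) = 0: 2r* - 68 = 0
Step 4: r* = 68/2 = 34 (the number of bidders n = 4 does not enter)

34


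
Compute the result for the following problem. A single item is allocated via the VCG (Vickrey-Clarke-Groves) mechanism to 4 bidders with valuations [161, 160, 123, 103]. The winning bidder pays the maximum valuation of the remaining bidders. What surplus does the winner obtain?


Step 1: The winner is the agent with the highest value: agent 0 with value 161
Step 2: Values of other agents: [160, 123, 103]
Step 3: VCG payment = max of others' values = 160
Step 4: Surplus = 161 - 160 = 1

1


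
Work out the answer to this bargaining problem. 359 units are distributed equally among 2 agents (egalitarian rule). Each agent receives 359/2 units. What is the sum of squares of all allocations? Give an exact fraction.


Step 1: Each agent's share = 359/2
Step 2: Square of each share = (359/2)^2 = 128881/4
Step 3: Sum of squares = 2 * 128881/4 = 128881/2

128881/2


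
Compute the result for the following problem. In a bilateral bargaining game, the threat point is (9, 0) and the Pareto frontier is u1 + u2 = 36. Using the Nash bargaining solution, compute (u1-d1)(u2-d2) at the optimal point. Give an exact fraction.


Step 1: The Nash solution splits surplus symmetrically above the disagreement point
Step 2: u1 = (total + d1 - d2)/2 = (36 + 9 - 0)/2 = 45/2
Step 3: u2 = (total - d1 + d2)/2 = (36 - 9 + 0)/2 = 27/2
Step 4: Nash product = (45/2 - 9) * (27/2 - 0)
Step 5: = 27/2 * 27/2 = 729/4

729/4


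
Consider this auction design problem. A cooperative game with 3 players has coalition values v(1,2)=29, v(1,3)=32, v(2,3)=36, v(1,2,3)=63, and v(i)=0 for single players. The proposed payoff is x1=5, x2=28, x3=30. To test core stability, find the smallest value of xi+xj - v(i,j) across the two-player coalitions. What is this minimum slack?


Step 1: Slack for coalition (1,2): x1+x2 - v12 = 33 - 29 = 4
Step 2: Slack for coalition (1,3): x1+x3 - v13 = 35 - 32 = 3
Step 3: Slack for coalition (2,3): x2+x3 - v23 = 58 - 36 = 22
Step 4: Minimum slack = min(4, 3, 22) = 3, attained by (1,3); no pair can gain by deviating, so the allocation is in the core

3


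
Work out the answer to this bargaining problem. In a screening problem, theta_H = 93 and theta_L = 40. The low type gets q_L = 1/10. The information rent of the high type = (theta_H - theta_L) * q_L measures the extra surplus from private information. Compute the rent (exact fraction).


Step 1: theta_H - theta_L = 93 - 40 = 53
Step 2: Information rent = (theta_H - theta_L) * q_L
Step 3: = 53 * 1/10
Step 4: = 53/10

53/10


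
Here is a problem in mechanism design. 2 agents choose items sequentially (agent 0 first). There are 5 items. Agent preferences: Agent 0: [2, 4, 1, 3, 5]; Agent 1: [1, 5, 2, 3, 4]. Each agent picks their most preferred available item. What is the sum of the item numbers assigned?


Step 1: Agent 0 picks item 2
Step 2: Agent 1 picks item 1
Step 3: Sum = 2 + 1 = 3

3


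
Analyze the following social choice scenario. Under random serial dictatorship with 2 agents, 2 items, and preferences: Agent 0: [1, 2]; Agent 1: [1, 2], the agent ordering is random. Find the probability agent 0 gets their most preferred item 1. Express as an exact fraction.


Step 1: Agent 0 wants item 1
Step 2: There are 2 possible orderings of agents
Step 3: In 1 orderings, agent 0 gets item 1
Step 4: Probability = 1/2

1/2


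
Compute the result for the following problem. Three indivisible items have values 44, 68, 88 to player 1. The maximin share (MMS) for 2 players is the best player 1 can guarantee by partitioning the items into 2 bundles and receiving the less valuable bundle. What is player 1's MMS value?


Step 1: Item values = 44, 68, 88
Step 2: Enumerate all 2-bundle partitions and take the smaller bundle:
  Partition 1: {44} vs {68,88} -> bundles 44, 156; min = 44
  Partition 2: {68} vs {44,88} -> bundles 68, 132; min = 68
  Partition 3: {88} vs {44,68} -> bundles 88, 112; min = 88
Step 3: MMS = max(44, 68, 88) = 88

88


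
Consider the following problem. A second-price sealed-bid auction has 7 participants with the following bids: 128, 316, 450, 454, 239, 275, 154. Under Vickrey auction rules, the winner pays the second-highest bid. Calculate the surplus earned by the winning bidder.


Step 1: Sort bids in descending order: 454, 450, 316, 275, 239, 154, 128
Step 2: The winning bid is the highest: 454
Step 3: The payment equals the second-highest bid: 450
Step 4: Surplus = winner's bid - payment = 454 - 450 = 4

4


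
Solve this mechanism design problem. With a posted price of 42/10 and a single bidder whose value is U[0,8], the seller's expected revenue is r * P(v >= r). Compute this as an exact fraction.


Step 1: Posted price r = 21/5, value support [0,8]
Step 2: P(v >= r) = (8 - 21/5)/8 = 19/40
Step 3: Expected revenue = r * P(v >= r) = 21/5 * 19/40
Step 4: Revenue = 399/200

399/200


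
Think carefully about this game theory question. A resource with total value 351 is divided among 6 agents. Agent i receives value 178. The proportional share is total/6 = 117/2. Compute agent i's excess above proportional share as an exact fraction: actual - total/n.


Step 1: Proportional share = 351/6 = 117/2
Step 2: Agent's actual allocation = 178
Step 3: Excess = 178 - 117/2 = 239/2

239/2


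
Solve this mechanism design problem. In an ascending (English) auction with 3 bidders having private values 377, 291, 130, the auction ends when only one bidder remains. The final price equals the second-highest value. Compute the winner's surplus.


Step 1: Identify the highest value: 377
Step 2: Identify the second-highest value: 291
Step 3: The final price = second-highest value = 291
Step 4: Surplus = 377 - 291 = 86

86


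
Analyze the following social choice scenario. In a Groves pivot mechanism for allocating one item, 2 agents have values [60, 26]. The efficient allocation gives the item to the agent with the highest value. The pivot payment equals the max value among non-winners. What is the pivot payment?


Step 1: The efficient winner is agent 0 with value 60
Step 2: Other agents' values: [26]
Step 3: Pivot payment = max(others) = 26
Step 4: The winner pays 26

26


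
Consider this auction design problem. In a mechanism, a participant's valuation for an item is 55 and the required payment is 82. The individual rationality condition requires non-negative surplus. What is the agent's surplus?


Step 1: Surplus = value - payment = 55 - 82 = -27
Step 2: IR is violated (surplus < 0)

-27


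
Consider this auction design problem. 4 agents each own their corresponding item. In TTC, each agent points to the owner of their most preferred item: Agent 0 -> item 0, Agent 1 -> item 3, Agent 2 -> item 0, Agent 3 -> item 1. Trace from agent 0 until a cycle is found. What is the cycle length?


Step 1: Trace the pointer graph from agent 0: 0 -> 0
Step 2: A cycle is detected when we revisit agent 0
Step 3: The cycle is: 0 -> 0
Step 4: Cycle length = 1

1


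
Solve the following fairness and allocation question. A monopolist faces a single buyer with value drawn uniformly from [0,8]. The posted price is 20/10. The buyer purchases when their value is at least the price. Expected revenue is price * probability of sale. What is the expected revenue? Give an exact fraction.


Step 1: Posted price r = 2, value support [0,8]
Step 2: P(v >= r) = (8 - 2)/8 = 3/4
Step 3: Expected revenue = r * P(v >= r) = 2 * 3/4
Step 4: Revenue = 3/2

3/2


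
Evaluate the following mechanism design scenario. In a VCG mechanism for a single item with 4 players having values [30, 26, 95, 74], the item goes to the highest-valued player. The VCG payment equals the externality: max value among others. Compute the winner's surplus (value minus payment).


Step 1: The winner is the agent with the highest value: agent 2 with value 95
Step 2: Values of other agents: [30, 26, 74]
Step 3: VCG payment = max of others' values = 74
Step 4: Surplus = 95 - 74 = 21

21


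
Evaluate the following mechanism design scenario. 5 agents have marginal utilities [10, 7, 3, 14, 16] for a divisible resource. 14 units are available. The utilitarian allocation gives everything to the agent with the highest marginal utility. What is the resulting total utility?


Step 1: The marginal utilities are [10, 7, 3, 14, 16]
Step 2: The highest marginal utility is 16
Step 3: All 14 units go to that agent
Step 4: Total utility = 16 * 14 = 224

224


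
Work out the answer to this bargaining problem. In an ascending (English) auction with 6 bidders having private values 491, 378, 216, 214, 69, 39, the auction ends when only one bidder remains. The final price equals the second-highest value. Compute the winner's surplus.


Step 1: Identify the highest value: 491
Step 2: Identify the second-highest value: 378
Step 3: The final price = second-highest value = 378
Step 4: Surplus = 491 - 378 = 113

113


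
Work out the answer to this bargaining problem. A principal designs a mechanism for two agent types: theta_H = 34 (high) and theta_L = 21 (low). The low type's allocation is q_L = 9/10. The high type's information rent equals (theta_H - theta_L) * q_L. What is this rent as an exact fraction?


Step 1: theta_H - theta_L = 34 - 21 = 13
Step 2: Information rent = (theta_H - theta_L) * q_L
Step 3: = 13 * 9/10
Step 4: = 117/10

117/10


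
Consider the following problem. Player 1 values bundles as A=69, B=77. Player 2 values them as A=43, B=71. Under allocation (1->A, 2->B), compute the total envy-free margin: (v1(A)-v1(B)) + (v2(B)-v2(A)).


Step 1: Player 1's margin = v1(A) - v1(B) = 69 - 77 = -8
Step 2: Player 2's margin = v2(B) - v2(A) = 71 - 43 = 28
Step 3: Total margin = -8 + 28 = 20

20


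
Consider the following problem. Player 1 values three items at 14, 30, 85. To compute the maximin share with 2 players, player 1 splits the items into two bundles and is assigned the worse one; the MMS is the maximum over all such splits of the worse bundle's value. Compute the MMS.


Step 1: Item values = 14, 30, 85
Step 2: Enumerate all 2-bundle partitions and take the smaller bundle:
  Partition 1: {14} vs {30,85} -> bundles 14, 115; min = 14
  Partition 2: {30} vs {14,85} -> bundles 30, 99; min = 30
  Partition 3: {85} vs {14,30} -> bundles 85, 44; min = 44
Step 3: MMS = max(14, 30, 44) = 44

44


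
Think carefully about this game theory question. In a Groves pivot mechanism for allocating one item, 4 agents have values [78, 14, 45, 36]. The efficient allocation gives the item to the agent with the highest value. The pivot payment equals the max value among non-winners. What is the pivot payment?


Step 1: The efficient winner is agent 0 with value 78
Step 2: Other agents' values: [14, 45, 36]
Step 3: Pivot payment = max(others) = 45
Step 4: The winner pays 45

45


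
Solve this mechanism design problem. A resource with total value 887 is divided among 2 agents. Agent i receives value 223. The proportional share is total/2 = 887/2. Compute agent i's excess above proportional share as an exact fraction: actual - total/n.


Step 1: Proportional share = 887/2
Step 2: Agent's actual allocation = 223
Step 3: Excess = 223 - 887/2 = -441/2

-441/2


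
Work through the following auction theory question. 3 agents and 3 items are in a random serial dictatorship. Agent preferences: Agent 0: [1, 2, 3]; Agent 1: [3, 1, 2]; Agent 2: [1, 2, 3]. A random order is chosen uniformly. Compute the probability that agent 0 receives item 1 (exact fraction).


Step 1: Agent 0 wants item 1
Step 2: There are 6 possible orderings of agents
Step 3: In 3 orderings, agent 0 gets item 1
Step 4: Probability = 3/6 = 1/2

1/2


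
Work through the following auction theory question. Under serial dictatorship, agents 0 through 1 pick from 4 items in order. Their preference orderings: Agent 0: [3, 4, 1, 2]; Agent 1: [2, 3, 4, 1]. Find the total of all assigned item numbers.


Step 1: Agent 0 picks item 3
Step 2: Agent 1 picks item 2
Step 3: Sum = 3 + 2 = 5

5


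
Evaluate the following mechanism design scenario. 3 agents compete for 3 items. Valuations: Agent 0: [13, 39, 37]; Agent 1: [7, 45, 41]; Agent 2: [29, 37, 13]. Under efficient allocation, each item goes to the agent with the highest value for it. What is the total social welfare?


Step 1: For each item, find the maximum value among all agents.
Step 2: Item 0 -> Agent 2 (value 29)
Step 3: Item 1 -> Agent 1 (value 45)
Step 4: Item 2 -> Agent 1 (value 41)
Step 5: Total welfare = 29 + 45 + 41 = 115

115


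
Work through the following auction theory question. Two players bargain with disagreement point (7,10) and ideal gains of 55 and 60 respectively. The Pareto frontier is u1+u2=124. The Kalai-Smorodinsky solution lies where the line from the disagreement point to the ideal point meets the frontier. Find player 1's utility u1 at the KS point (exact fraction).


Step 1: At the KS point, (u1-d1)/r1 = (u2-d2)/r2 = t and u1+u2 = 124
Step 2: u1 = d1 + r1*t and u2 = d2 + r2*t, so (d1 + r1*t) + (d2 + r2*t) = 124
Step 3: t = (124 - 7 - 10)/(55 + 60) = 107/115
Step 4: u1 = d1 + r1*t = 7 + 55 * 107/115 = 1338/23
Step 5: (Check: u2 = d2 + r2*t = 1514/23; u1+u2 = 1338/23 + 1514/23 = 124, on the frontier.)

1338/23


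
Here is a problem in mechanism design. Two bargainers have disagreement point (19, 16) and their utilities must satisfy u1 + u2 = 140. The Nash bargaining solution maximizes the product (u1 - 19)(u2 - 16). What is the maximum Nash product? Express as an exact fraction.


Step 1: The Nash solution splits surplus symmetrically above the disagreement point
Step 2: u1 = (total + d1 - d2)/2 = (140 + 19 - 16)/2 = 143/2
Step 3: u2 = (total - d1 + d2)/2 = (140 - 19 + 16)/2 = 137/2
Step 4: Nash product = (143/2 - 19) * (137/2 - 16)
Step 5: = 105/2 * 105/2 = 11025/4

11025/4


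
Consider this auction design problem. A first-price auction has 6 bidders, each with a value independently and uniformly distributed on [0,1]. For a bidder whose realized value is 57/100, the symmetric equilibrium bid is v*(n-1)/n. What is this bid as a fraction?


Step 1: The symmetric BNE bidding function is b(v) = v * (n-1) / n
Step 2: Substitute v = 57/100 and n = 6
Step 3: b = 57/100 * 5/6
Step 4: b = 19/40

19/40


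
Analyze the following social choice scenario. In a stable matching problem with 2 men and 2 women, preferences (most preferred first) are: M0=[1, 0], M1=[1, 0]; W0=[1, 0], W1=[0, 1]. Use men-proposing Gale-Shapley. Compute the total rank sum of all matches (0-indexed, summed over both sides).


Step 1: Run Gale-Shapley (men propose, women hold best offer):
  M0 proposes to W1; she accepts
  M1 proposes to W1; rejected
  M1 proposes to W0; she accepts
Step 2: Final matching: W0-M1, W1-M0
Step 3: 0-indexed ranks (man's rank of his match, then woman's): 1 + 0 + 0 + 0
Step 4: Total rank sum = 1

1


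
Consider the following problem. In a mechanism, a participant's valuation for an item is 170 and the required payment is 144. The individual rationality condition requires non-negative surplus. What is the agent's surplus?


Step 1: Surplus = value - payment = 170 - 144 = 26
Step 2: IR is satisfied (surplus >= 0)

26


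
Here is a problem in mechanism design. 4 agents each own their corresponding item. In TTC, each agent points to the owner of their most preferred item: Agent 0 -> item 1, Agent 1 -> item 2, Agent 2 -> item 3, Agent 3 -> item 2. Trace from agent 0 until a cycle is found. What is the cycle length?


Step 1: Trace the pointer graph from agent 0: 0 -> 1 -> 2 -> 3 -> 2
Step 2: A cycle is detected when we revisit agent 2
Step 3: The cycle is: 2 -> 3 -> 2
Step 4: Cycle length = 2

2


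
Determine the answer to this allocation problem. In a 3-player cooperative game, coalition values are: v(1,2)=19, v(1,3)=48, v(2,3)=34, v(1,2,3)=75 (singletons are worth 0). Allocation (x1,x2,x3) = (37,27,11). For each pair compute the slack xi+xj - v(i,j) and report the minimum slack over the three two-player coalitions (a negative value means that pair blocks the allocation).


Step 1: Slack for coalition (1,2): x1+x2 - v12 = 64 - 19 = 45
Step 2: Slack for coalition (1,3): x1+x3 - v13 = 48 - 48 = 0
Step 3: Slack for coalition (2,3): x2+x3 - v23 = 38 - 34 = 4
Step 4: Minimum slack = min(45, 0, 4) = 0, attained by (1,3); no pair can gain by deviating, so the allocation is in the core

0


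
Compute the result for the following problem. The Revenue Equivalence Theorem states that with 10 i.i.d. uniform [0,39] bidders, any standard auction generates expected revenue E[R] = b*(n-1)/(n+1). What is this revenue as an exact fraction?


Step 1: By Revenue Equivalence, expected revenue = b*(n-1)/(n+1)
Step 2: Substituting n = 10, b = 39
Step 3: Revenue = 39*(10-1)/(10+1) = 39*9/11
Step 4: Revenue = 351/11

351/11


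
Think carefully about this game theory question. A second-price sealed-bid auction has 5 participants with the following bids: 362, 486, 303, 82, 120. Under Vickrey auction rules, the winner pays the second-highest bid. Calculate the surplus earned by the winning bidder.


Step 1: Sort bids in descending order: 486, 362, 303, 120, 82
Step 2: The winning bid is the highest: 486
Step 3: The payment equals the second-highest bid: 362
Step 4: Surplus = winner's bid - payment = 486 - 362 = 124

124


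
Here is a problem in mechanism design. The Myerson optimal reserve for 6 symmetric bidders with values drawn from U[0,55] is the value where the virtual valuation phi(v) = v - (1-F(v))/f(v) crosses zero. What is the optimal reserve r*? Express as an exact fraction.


Step 1: For U[0,55], F(v) = v/55 and f(v) = 1/55
Step 2: phi(v) = v - (1 - v/55)/(1/55) = v - (55 - v) = 2v - 55
Step 3: Set phi(r*) = 0: 2r* - 55 = 0
Step 4: r* = 55/2 (the number of bidders n = 6 does not enter)

55/2


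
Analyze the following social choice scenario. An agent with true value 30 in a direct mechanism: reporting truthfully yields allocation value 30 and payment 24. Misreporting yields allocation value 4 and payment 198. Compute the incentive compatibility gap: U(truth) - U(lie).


Step 1: U(truth) = value - payment = 30 - 24 = 6
Step 2: U(lie) = allocation - payment = 4 - 198 = -194
Step 3: IC gap = 6 - (-194) = 200

200


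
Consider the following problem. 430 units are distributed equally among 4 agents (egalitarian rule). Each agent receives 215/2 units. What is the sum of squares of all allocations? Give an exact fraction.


Step 1: Each agent's share = 430/4 = 215/2
Step 2: Square of each share = (215/2)^2 = 46225/4
Step 3: Sum of squares = 4 * 46225/4 = 46225

46225


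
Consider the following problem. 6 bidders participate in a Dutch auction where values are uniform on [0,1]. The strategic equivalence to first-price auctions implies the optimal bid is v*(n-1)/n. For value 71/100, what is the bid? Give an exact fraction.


Step 1: Dutch auctions are strategically equivalent to first-price auctions
Step 2: The equilibrium bid is b(v) = v*(n-1)/n
Step 3: b = 71/100 * 5/6
Step 4: b = 71/120

71/120


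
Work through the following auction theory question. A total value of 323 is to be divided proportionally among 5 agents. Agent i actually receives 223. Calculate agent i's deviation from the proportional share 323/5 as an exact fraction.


Step 1: Proportional share = 323/5
Step 2: Agent's actual allocation = 223
Step 3: Excess = 223 - 323/5 = 792/5

792/5


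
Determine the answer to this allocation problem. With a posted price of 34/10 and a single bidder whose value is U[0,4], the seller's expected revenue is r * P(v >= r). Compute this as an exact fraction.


Step 1: Posted price r = 17/5, value support [0,4]
Step 2: P(v >= r) = (4 - 17/5)/4 = 3/20
Step 3: Expected revenue = r * P(v >= r) = 17/5 * 3/20
Step 4: Revenue = 51/100

51/100


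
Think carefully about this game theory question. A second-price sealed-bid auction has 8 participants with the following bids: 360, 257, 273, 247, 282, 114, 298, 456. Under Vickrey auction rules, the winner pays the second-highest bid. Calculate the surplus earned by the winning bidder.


Step 1: Sort bids in descending order: 456, 360, 298, 282, 273, 257, 247, 114
Step 2: The winning bid is the highest: 456
Step 3: The payment equals the second-highest bid: 360
Step 4: Surplus = winner's bid - payment = 456 - 360 = 96

96


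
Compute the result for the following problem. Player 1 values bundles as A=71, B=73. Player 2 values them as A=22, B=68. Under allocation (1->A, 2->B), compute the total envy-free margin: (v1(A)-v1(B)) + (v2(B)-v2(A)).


Step 1: Player 1's margin = v1(A) - v1(B) = 71 - 73 = -2
Step 2: Player 2's margin = v2(B) - v2(A) = 68 - 22 = 46
Step 3: Total margin = -2 + 46 = 44

44


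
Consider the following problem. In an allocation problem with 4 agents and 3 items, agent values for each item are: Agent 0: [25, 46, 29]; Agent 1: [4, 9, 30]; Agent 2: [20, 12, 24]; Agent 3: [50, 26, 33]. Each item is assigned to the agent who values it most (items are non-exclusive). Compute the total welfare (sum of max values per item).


Step 1: For each item, find the maximum value among all agents.
Step 2: Item 0 -> Agent 3 (value 50)
Step 3: Item 1 -> Agent 0 (value 46)
Step 4: Item 2 -> Agent 3 (value 33)
Step 5: Total welfare = 50 + 46 + 33 = 129

129


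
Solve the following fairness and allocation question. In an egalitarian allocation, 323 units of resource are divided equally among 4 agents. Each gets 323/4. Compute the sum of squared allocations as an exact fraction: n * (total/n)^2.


Step 1: Each agent's share = 323/4
Step 2: Square of each share = (323/4)^2 = 104329/16
Step 3: Sum of squares = 4 * 104329/16 = 104329/4

104329/4


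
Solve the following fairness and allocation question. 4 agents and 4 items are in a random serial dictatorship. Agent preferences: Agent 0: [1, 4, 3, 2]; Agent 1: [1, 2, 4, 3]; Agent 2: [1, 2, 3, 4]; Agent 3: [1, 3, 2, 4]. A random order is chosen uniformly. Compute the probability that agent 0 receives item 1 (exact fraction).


Step 1: Agent 0 wants item 1
Step 2: There are 24 possible orderings of agents
Step 3: In 6 orderings, agent 0 gets item 1
Step 4: Probability = 6/24 = 1/4

1/4


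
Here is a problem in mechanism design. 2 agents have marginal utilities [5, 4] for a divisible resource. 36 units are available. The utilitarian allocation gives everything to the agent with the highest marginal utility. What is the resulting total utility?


Step 1: The marginal utilities are [5, 4]
Step 2: The highest marginal utility is 5
Step 3: All 36 units go to that agent
Step 4: Total utility = 5 * 36 = 180

180


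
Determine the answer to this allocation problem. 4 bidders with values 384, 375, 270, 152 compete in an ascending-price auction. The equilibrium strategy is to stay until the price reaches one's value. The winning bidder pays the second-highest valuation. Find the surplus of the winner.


Step 1: Identify the highest value: 384
Step 2: Identify the second-highest value: 375
Step 3: The final price = second-highest value = 375
Step 4: Surplus = 384 - 375 = 9

9


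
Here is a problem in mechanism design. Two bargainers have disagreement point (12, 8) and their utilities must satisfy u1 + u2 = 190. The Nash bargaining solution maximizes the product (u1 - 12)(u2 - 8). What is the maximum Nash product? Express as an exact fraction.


Step 1: The Nash solution splits surplus symmetrically above the disagreement point
Step 2: u1 = (total + d1 - d2)/2 = (190 + 12 - 8)/2 = 97
Step 3: u2 = (total - d1 + d2)/2 = (190 - 12 + 8)/2 = 93
Step 4: Nash product = (97 - 12) * (93 - 8)
Step 5: = 85 * 85 = 7225

7225


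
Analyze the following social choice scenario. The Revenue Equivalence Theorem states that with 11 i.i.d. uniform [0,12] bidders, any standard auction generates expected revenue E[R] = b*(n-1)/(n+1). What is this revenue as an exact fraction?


Step 1: By Revenue Equivalence, expected revenue = b*(n-1)/(n+1)
Step 2: Substituting n = 11, b = 12
Step 3: Revenue = 12*(11-1)/(11+1) = 12*10/12
Step 4: Revenue = 120/12 = 10

10


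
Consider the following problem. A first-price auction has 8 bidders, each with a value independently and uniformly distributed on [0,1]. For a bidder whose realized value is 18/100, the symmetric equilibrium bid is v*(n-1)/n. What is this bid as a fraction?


Step 1: The symmetric BNE bidding function is b(v) = v * (n-1) / n
Step 2: Substitute v = 9/50 and n = 8
Step 3: b = 9/50 * 7/8
Step 4: b = 63/400

63/400


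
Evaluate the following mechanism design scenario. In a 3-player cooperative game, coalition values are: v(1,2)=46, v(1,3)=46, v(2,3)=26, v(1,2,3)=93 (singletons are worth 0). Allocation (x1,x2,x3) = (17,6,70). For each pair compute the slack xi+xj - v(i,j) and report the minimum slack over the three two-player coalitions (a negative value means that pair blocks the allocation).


Step 1: Slack for coalition (1,2): x1+x2 - v12 = 23 - 46 = -23
Step 2: Slack for coalition (1,3): x1+x3 - v13 = 87 - 46 = 41
Step 3: Slack for coalition (2,3): x2+x3 - v23 = 76 - 26 = 50
Step 4: Minimum slack = min(-23, 41, 50) = -23, attained by (1,2); coalition (1,2) can block (slack < 0), so the allocation is not in the core

-23


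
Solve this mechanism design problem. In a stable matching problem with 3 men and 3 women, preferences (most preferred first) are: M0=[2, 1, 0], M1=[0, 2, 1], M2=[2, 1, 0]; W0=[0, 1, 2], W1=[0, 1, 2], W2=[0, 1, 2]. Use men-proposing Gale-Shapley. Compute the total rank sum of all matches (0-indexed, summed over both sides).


Step 1: Run Gale-Shapley (men propose, women hold best offer):
  M0 proposes to W2; she accepts
  M1 proposes to W0; she accepts
  M2 proposes to W2; rejected
  M2 proposes to W1; she accepts
Step 2: Final matching: W0-M1, W1-M2, W2-M0
Step 3: 0-indexed ranks (man's rank of his match, then woman's): 0 + 1 + 1 + 2 + 0 + 0
Step 4: Total rank sum = 4

4
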